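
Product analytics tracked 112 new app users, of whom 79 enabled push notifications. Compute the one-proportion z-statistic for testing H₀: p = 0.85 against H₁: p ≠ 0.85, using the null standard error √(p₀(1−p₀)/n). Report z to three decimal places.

With x = 79 successes in n = 112, p̂ = 0.70536.
Null standard error: √(0.85·0.15/112) = √0.001138393 = 0.033740.
z = (0.70536 − 0.85)/0.033740 = -0.14464/0.033740 = -4.287.

z = -4.287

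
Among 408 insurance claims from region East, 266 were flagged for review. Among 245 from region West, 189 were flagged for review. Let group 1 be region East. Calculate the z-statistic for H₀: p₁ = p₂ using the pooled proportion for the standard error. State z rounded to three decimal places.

z = -3.216

p̂₁ = 266/408 = 0.65196, p̂₂ = 189/245 = 0.77143.
Pooled p̂ = (266+189)/(408+245) = 455/653 = 0.69678.
SE = √[p̂(1−p̂)(1/n₁+1/n₂)] = √[0.69678·0.30322·(1/408+1/245)] ≈ 0.037151.
z = (p̂₁ − p̂₂)/SE = (0.65196 − 0.77143)/0.037151 = -0.11947/0.037151 = -3.216.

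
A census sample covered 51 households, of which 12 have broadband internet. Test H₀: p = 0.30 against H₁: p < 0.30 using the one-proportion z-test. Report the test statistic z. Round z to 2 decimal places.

The sample proportion is 12/51 = 0.23529.
Under H₀, SE = √(p₀(1−p₀)/n) = √(0.30·0.70/51) = √0.004117647 = 0.064169.
z = (p̂ − p₀)/SE = (0.23529 − 0.30)/0.064169 = -1.01.

z = -1.01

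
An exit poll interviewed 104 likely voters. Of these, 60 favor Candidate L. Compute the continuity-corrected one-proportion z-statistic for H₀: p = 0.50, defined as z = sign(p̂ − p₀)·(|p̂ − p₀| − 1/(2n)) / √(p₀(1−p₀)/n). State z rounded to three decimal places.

z = 1.471

With x = 60 successes in n = 104, p̂ = 0.57692. p̂ − p₀ = 0.076923.
1/(2n) = 0.004808.
Corrected numerator: |0.076923| − 0.004808 = 0.072115.
Null standard error: √(0.50·0.50/104) = √0.002403846 = 0.049029.
z = +0.072115/0.049029 = 1.471.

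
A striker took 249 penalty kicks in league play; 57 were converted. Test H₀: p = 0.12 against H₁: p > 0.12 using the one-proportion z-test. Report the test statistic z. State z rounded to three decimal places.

z = 5.289

p̂ = 57/249 = 0.22892.
Under H₀, SE = √(p₀(1−p₀)/n) = √(0.12·0.88/249) = √0.000424096 = 0.020594.
Test statistic: z = 0.10892/0.020594 = 5.289.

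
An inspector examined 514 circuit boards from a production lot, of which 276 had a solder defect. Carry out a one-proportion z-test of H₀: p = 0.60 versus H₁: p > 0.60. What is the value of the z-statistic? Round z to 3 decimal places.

p̂ = 276/514 = 0.53696.
Under H₀, SE = √(p₀(1−p₀)/n) = √(0.60·0.40/514) = √0.000466926 = 0.021608.
z = (0.53696 − 0.60)/0.021608 = -0.06304/0.021608 = -2.917.

z = -2.917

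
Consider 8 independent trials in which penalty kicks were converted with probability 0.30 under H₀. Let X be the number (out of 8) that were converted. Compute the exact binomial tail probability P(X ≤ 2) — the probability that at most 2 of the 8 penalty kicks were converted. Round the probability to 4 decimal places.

P = 0.5518

X is binomial with n = 8 and p = 0.30.
P(X ≤ 2) = C(8,0)·0.30^0·0.70^8 + C(8,1)·0.30^1·0.70^7 + C(8,2)·0.30^2·0.70^6.
= 0.057648 + 0.197650 + 0.296475 = 0.5518.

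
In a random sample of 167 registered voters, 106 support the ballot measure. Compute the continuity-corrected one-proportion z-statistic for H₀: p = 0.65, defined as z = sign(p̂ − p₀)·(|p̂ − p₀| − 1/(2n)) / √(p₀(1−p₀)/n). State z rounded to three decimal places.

z = -0.333

With x = 106 successes in n = 167, p̂ = 0.63473. p̂ − p₀ = -0.015269.
Continuity correction 1/(2n) = 1/334 = 0.002994.
Corrected numerator: |-0.015269| − 0.002994 = 0.012275.
Null standard error: √(0.65·0.35/167) = √0.001362275 = 0.036909.
z = −0.012275/0.036909 = -0.333.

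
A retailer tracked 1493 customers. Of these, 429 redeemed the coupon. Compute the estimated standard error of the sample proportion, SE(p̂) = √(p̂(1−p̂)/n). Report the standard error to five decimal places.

SE = 0.01171

p̂ = 429/1493 = 0.28734.
p̂(1−p̂) = 0.204776.
SE = √(0.204776/1493) = 0.01171.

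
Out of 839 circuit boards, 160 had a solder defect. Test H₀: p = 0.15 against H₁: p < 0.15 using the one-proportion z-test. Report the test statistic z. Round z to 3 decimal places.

The sample proportion is 160/839 = 0.19070.
Null standard error: √(0.15·0.85/839) = √0.000151967 = 0.012327.
z = (0.19070 − 0.15)/0.012327 = 0.04070/0.012327 = 3.302.

z = 3.302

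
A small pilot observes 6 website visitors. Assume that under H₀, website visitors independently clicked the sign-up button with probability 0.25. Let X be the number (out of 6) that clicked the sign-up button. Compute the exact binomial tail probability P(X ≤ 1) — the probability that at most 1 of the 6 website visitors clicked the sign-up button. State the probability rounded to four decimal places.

P = 0.5339

X is binomial with n = 6 and p = 0.25.
P(X ≤ 1) = C(6,0)·0.25^0·0.75^6 + C(6,1)·0.25^1·0.75^5.
= 0.177979 + 0.355957 = 0.5339.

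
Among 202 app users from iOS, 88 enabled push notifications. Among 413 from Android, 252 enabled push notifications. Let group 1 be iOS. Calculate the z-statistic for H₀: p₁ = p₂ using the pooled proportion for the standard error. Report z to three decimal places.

z = -4.088

p̂₁ = 88/202 = 0.43564, p̂₂ = 252/413 = 0.61017.
Pooling: p̂ = 340/615 = 0.55285.
SE = √[p̂(1−p̂)(1/n₁+1/n₂)] = √[0.55285·0.44715·(1/202+1/413)] ≈ 0.042689.
z = -0.17453/0.042689 = -4.088.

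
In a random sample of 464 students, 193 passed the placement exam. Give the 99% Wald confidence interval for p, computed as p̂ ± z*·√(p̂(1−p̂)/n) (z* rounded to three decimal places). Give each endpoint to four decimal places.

(0.3570, 0.4749)

Sample proportion p̂ = 193/464 = 0.41595.
SE(p̂) = √(0.41595·0.58405/464) = 0.022882.
z* = 2.576 at the 99% level.
Margin = 2.576·0.022882 = 0.05894.
CI: 0.41595 ± 0.05894 = (0.3570, 0.4749).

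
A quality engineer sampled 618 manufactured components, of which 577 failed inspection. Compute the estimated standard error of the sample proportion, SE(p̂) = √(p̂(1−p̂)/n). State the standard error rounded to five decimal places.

SE = 0.01001

Sample proportion p̂ = 577/618 = 0.93366.
p̂(1−p̂) = 0.93366·0.06634 = 0.061939.
SE = √(0.061939/618) = √0.000100225 = 0.01001.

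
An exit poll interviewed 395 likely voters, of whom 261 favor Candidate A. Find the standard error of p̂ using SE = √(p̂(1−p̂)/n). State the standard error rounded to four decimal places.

p̂ = 261/395 = 0.66076.
p̂(1−p̂) = 0.224156.
Dividing by n and taking the root: √0.000567484 = 0.0238.

SE = 0.0238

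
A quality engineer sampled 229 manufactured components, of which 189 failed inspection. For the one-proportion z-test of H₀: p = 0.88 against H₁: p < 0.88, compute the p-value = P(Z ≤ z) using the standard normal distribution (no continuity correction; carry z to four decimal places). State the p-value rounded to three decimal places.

Sample proportion p̂ = 189/229 = 0.82533.
Null standard error: √(0.88·0.12/229) = √0.000461135 = 0.021474.
Test statistic (full precision, shown to 4 dp): z = (189/229 − 0.88)/SE₀ ≈ -2.5460.
From the standard normal, P(Z ≤ z) = 0.005.

p-value = 0.005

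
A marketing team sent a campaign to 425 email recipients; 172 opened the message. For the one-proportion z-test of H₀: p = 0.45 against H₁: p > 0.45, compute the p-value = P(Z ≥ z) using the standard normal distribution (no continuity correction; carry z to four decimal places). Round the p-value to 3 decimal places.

p-value = 0.970

The sample proportion is 172/425 = 0.40471.
Null standard error: √(0.45·0.55/425) = √0.000582353 = 0.024132.
Test statistic (full precision, shown to 4 dp): z = (172/425 − 0.45)/SE₀ ≈ -1.8769.
From the standard normal, P(Z ≥ z) = 0.970.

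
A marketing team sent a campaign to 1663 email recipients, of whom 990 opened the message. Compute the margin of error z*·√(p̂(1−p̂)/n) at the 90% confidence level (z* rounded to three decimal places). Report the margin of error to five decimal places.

ME = 0.01980

p̂ = 990/1663 = 0.59531.
SE = √(p̂(1−p̂)/n) = √(0.240916/1663) = 0.012036.
For 90% confidence, z* = 1.645.
ME = 1.645·0.012036 = 0.01980.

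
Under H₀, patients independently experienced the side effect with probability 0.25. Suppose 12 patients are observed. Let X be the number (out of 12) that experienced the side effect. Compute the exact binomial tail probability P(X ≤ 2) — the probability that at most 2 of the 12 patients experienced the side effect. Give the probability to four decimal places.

P = 0.3907

X ~ Binomial(n=12, p=0.25).
P(X ≤ 2) = C(12,0)·0.25^0·0.75^12 + C(12,1)·0.25^1·0.75^11 + C(12,2)·0.25^2·0.75^10.
= 0.031676 + 0.126705 + 0.232293 = 0.3907.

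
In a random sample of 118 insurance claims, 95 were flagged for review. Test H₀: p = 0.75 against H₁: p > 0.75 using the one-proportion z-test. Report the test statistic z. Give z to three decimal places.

z = 1.382

With x = 95 successes in n = 118, p̂ = 0.80508.
Null standard error: √(0.75·0.25/118) = √0.001588983 = 0.039862.
z = (p̂ − p₀)/SE = (0.80508 − 0.75)/0.039862 = 1.382.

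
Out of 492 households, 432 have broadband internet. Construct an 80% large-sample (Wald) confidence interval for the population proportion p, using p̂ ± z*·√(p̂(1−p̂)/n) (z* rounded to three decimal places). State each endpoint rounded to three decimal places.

(0.859, 0.897)

The sample proportion is 432/492 = 0.87805.
SE = √(p̂(1−p̂)/n) = √(0.107079/492) = 0.014753.
The 80% critical value is z* = 1.282.
Margin = 1.282·0.014753 = 0.01891.
So the interval runs from 0.859 to 0.897.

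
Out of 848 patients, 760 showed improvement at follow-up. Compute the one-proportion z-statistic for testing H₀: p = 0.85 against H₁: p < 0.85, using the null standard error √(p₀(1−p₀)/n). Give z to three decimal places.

The sample proportion is 760/848 = 0.89623.
Null standard error: √(0.85·0.15/848) = √0.000150354 = 0.012262.
Test statistic: z = 0.04623/0.012262 = 3.770.

z = 3.770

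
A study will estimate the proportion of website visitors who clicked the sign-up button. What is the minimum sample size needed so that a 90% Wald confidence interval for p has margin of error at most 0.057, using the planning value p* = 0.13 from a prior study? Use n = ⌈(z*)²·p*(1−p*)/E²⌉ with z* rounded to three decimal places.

For 90% confidence, z* = 1.645.
p*(1−p*) = 0.13·0.87 = 0.1131.
Required n before rounding: 2.706025 × 0.1131 / 0.057² = 94.199.
Rounding up, n = 95.

n = 95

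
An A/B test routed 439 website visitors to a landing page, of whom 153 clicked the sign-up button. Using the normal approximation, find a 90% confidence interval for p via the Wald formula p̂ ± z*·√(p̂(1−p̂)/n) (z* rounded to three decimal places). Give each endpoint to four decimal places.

(0.3111, 0.3859)

The sample proportion is 153/439 = 0.34852.
SE = √(p̂(1−p̂)/n) = √(0.227054/439) = 0.022742.
z* = 1.645 at the 90% level.
Margin of error: 1.645 × 0.022742 = 0.03741.
So the interval runs from 0.3111 to 0.3859.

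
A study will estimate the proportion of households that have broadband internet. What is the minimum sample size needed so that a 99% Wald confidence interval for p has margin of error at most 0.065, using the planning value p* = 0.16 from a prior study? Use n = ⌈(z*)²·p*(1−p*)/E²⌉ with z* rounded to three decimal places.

For 99% confidence, z* = 2.576.
p*(1−p*) = 0.16·0.84 = 0.1344.
(z*)²·p*(1−p*)/E² = 6.635776·0.1344/0.004225 = 211.088.
⌈211.088⌉ = 212.

n = 212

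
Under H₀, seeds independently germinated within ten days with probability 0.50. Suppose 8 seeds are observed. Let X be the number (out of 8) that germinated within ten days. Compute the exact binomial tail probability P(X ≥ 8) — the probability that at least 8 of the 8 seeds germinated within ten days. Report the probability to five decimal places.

P = 0.00391

X is binomial with n = 8 and p = 0.50.
P(X ≥ 8) = C(8,8)·0.50^8·0.50^0.
= 0.003906 = 0.00391.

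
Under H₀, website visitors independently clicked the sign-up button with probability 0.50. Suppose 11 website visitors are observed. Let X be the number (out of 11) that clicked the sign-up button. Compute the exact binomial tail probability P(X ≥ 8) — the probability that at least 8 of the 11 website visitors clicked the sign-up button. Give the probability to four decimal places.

P = 0.1133

X is binomial with n = 11 and p = 0.50.
P(X ≥ 8) = C(11,8)·0.50^8·0.50^3 + C(11,9)·0.50^9·0.50^2 + C(11,10)·0.50^10·0.50^1 + C(11,11)·0.50^11·0.50^0.
= 0.080566 + 0.026855 + 0.005371 + 0.000488 = 0.1133.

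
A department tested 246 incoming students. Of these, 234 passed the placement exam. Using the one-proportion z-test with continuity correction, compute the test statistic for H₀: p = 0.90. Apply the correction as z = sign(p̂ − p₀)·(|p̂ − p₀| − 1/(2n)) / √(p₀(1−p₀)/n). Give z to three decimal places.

The sample proportion is 234/246 = 0.95122. p̂ − p₀ = 0.051220.
1/(2n) = 0.002033.
Corrected numerator: |0.051220| − 0.002033 = 0.049187.
SE₀ = √(0.90·0.10/246) = 0.019127.
z = (+)0.049187/0.019127 = 2.572.

z = 2.572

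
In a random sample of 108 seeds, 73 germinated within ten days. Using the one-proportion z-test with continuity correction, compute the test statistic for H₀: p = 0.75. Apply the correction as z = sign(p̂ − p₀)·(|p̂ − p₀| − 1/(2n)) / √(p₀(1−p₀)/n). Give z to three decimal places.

With x = 73 successes in n = 108, p̂ = 0.67593. p̂ − p₀ = -0.074074.
Continuity correction 1/(2n) = 1/216 = 0.004630.
Corrected numerator: |-0.074074| − 0.004630 = 0.069444.
Null standard error: √(0.75·0.25/108) = √0.001736111 = 0.041667.
z = −0.069444/0.041667 = -1.667.

z = -1.667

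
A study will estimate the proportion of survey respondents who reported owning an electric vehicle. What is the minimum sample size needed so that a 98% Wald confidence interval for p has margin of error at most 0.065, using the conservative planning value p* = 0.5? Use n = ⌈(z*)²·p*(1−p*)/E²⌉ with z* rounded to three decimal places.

The 98% critical value is z* = 2.326.
p*(1−p*) = 0.2500.
(z*)²·p*(1−p*)/E² = 5.410276·0.2500/0.004225 = 320.135.
Rounding up, n = 321.

n = 321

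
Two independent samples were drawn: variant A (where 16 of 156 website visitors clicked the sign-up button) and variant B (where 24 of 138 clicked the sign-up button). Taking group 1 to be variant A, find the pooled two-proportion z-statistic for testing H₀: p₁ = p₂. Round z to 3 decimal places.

z = -1.781

p̂₁ = 16/156 = 0.10256, p̂₂ = 24/138 = 0.17391.
Pooling: p̂ = 40/294 = 0.13605.
Pooled SE = √[0.1175436·0.01365663] ≈ 0.040066.
z = -0.07135/0.040066 = -1.781.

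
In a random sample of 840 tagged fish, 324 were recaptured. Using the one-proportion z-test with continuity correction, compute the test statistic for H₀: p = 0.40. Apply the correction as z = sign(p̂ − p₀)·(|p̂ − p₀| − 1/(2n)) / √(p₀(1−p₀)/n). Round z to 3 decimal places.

p̂ = 324/840 = 0.38571. p̂ − p₀ = -0.014286.
1/(2n) = 0.000595.
Corrected numerator: |-0.014286| − 0.000595 = 0.013691.
SE₀ = √(0.40·0.60/840) = 0.016903.
z = (−)0.013691/0.016903 = -0.810.

z = -0.810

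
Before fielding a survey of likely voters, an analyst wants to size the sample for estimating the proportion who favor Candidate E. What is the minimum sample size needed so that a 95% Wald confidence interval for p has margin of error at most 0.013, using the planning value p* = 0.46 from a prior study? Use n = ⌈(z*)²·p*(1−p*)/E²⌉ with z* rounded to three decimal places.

n = 5647

For 95% confidence, z* = 1.960.
p*(1−p*) = 0.2484.
Required n before rounding: 3.841600 × 0.2484 / 0.013² = 5646.470.
⌈5646.470⌉ = 5647.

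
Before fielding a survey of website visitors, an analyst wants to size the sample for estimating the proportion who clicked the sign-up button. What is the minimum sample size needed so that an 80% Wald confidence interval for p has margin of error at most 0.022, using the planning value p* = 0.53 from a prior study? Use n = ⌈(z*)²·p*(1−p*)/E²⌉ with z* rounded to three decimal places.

n = 846

z* = 1.282 at the 80% level.
p*(1−p*) = 0.2491.
(z*)²·p*(1−p*)/E² = 1.643524·0.2491/0.000484 = 845.872.
Rounding up, n = 846.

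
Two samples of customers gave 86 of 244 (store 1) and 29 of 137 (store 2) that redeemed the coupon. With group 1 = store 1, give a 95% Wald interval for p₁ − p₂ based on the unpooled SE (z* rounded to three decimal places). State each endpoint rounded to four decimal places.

(0.0498, 0.2317)

p̂₁ = 86/244 = 0.35246, p̂₂ = 29/137 = 0.21168; p̂₁ − p̂₂ = 0.14078.
Unpooled SE = √(p̂₁(1−p̂₁)/n₁ + p̂₂(1−p̂₂)/n₂) = √(0.000935376 + 0.001218036) = 0.046405.
For 95% confidence, z* = 1.960. Margin = 1.960·0.046405 = 0.09095.
So the interval runs from 0.0498 to 0.2317.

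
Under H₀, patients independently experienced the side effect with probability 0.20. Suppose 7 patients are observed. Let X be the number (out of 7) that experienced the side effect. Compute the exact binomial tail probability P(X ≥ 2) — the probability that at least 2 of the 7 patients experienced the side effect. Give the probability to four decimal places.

X is binomial with n = 7 and p = 0.20.
P(X ≥ 2) = Σ_{j=2}^{7} C(7,j)·0.20^j·0.80^{7−j}.
= 0.275251 + 0.114688 + 0.028672 + 0.004301 + 0.000358 + 0.000013 = 0.4233.

P = 0.4233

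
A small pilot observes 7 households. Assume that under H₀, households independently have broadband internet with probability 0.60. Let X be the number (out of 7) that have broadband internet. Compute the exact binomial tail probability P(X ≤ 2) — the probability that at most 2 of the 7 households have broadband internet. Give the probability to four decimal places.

P = 0.0963

X is binomial with n = 7 and p = 0.60.
P(X ≤ 2) = C(7,0)·0.60^0·0.40^7 + C(7,1)·0.60^1·0.40^6 + C(7,2)·0.60^2·0.40^5.
= 0.001638 + 0.017203 + 0.077414 = 0.0963.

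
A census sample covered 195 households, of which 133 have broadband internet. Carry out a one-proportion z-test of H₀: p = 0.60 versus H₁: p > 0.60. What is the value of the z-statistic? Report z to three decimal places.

z = 2.339

Sample proportion p̂ = 133/195 = 0.68205.
SE₀ = √(0.60·0.40/195) = 0.035082.
z = (0.68205 − 0.60)/0.035082 = 0.08205/0.035082 = 2.339.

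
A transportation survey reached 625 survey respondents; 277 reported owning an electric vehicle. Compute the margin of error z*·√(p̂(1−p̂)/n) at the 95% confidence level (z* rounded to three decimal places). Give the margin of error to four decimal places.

ME = 0.0389

With x = 277 successes in n = 625, p̂ = 0.44320.
SE(p̂) = √(0.44320·0.55680/625) = 0.019871.
For 95% confidence, z* = 1.960.
So ME = 0.0389.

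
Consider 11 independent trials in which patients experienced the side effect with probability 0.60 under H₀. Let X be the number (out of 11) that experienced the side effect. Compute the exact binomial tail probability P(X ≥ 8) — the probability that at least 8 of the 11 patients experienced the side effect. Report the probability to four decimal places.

P = 0.2963

X is binomial with n = 11 and p = 0.60.
P(X ≥ 8) = C(11,8)·0.60^8·0.40^3 + C(11,9)·0.60^9·0.40^2 + C(11,10)·0.60^10·0.40^1 + C(11,11)·0.60^11·0.40^0.
= 0.177367 + 0.088684 + 0.026605 + 0.003628 = 0.2963.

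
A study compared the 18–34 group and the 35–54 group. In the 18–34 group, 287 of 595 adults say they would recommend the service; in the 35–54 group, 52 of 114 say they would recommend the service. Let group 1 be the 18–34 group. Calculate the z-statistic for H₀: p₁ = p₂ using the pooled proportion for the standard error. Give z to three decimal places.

z = 0.513

p̂₁ = 287/595 = 0.48235, p̂₂ = 52/114 = 0.45614.
Pooling: p̂ = 339/709 = 0.47814.
SE = √[p̂(1−p̂)(1/n₁+1/n₂)] = √[0.47814·0.52186·(1/595+1/114)] ≈ 0.051070.
z = 0.02621/0.051070 = 0.513.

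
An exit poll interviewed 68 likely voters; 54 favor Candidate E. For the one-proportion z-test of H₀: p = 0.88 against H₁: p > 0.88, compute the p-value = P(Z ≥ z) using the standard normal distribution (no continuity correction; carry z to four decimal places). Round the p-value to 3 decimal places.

With x = 54 successes in n = 68, p̂ = 0.79412.
Null standard error: √(0.88·0.12/68) = √0.001552941 = 0.039407.
Test statistic (full precision, shown to 4 dp): z = (54/68 − 0.88)/SE₀ ≈ -2.1793.
From the standard normal, P(Z ≥ z) = 0.985.

p-value = 0.985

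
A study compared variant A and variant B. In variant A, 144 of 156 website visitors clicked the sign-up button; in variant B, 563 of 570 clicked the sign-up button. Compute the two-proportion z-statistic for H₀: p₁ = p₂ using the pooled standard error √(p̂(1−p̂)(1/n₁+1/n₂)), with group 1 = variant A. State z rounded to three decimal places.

z = -4.481

Sample proportions: p̂₁ = 144/156 = 0.92308 and p̂₂ = 563/570 = 0.98772.
Pooled p̂ = (144+563)/(156+570) = 707/726 = 0.97383.
Pooled SE = √[0.0254859·0.00816464] ≈ 0.014425.
z = (p̂₁ − p̂₂)/SE = (0.92308 − 0.98772)/0.014425 = -0.06464/0.014425 = -4.481.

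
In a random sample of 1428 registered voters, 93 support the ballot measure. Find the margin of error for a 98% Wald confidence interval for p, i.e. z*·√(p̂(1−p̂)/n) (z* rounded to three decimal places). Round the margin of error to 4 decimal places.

With x = 93 successes in n = 1428, p̂ = 0.06513.
SE(p̂) = √(0.06513·0.93487/1428) = 0.006530.
The 98% critical value is z* = 2.326.
So ME = 0.0152.

ME = 0.0152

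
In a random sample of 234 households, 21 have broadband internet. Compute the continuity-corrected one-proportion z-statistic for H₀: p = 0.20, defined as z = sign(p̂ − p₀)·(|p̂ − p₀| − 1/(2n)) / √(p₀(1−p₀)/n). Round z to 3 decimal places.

z = -4.135

p̂ = 21/234 = 0.08974. p̂ − p₀ = -0.110256.
Continuity correction 1/(2n) = 1/468 = 0.002137.
Corrected numerator: |-0.110256| − 0.002137 = 0.108119.
Under H₀, SE = √(p₀(1−p₀)/n) = √(0.20·0.80/234) = √0.000683761 = 0.026149.
z = −0.108119/0.026149 = -4.135.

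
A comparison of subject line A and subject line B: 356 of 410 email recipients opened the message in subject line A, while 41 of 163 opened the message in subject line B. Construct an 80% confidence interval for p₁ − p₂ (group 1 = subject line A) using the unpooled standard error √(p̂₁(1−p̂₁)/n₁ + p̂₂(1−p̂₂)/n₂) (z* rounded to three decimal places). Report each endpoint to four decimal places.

(0.5682, 0.6653)

p̂₁ = 356/410 = 0.86829, p̂₂ = 41/163 = 0.25153; p̂₁ − p̂₂ = 0.61676.
Unpooled SE = √(p̂₁(1−p̂₁)/n₁ + p̂₂(1−p̂₂)/n₂) = √(0.000278928 + 0.001154997) = 0.037867.
The 80% critical value is z* = 1.282. Margin = 1.282·0.037867 = 0.04855.
CI: 0.61676 ± 0.04855 = (0.5682, 0.6653).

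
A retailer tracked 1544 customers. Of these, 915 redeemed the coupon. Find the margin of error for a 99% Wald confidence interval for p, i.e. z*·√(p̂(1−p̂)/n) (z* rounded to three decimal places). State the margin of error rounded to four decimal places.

p̂ = 915/1544 = 0.59262.
SE = √(p̂(1−p̂)/n) = √(0.241422/1544) = 0.012504.
For 99% confidence, z* = 2.576.
Margin of error = z*·SE = 2.576 × 0.012504 = 0.0322.

ME = 0.0322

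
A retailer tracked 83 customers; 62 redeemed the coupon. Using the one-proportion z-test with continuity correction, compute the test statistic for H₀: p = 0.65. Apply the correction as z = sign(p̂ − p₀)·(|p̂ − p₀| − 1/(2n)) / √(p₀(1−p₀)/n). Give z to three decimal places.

p̂ = 62/83 = 0.74699. p̂ − p₀ = 0.096988.
1/(2n) = 0.006024.
Corrected numerator: |0.096988| − 0.006024 = 0.090964.
Under H₀, SE = √(p₀(1−p₀)/n) = √(0.65·0.35/83) = √0.002740964 = 0.052354.
z = (+)0.090964/0.052354 = 1.737.

z = 1.737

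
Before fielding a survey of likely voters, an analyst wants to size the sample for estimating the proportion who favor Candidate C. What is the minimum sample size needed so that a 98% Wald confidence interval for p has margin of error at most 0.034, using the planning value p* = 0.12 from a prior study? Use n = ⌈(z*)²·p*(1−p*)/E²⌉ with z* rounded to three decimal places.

The 98% critical value is z* = 2.326.
p*(1−p*) = 0.1056.
(z*)²·p*(1−p*)/E² = 5.410276·0.1056/0.001156 = 494.226.
⌈494.226⌉ = 495.

n = 495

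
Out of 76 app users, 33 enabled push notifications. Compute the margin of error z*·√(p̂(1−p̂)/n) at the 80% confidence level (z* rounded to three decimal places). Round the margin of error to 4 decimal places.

Sample proportion p̂ = 33/76 = 0.43421.
SE(p̂) = √(0.43421·0.56579/76) = 0.056855.
The 80% critical value is z* = 1.282.
Margin of error = z*·SE = 1.282 × 0.056855 = 0.0729.

ME = 0.0729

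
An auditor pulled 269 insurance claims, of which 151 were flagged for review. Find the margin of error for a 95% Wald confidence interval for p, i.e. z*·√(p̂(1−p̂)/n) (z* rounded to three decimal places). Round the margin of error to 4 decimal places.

The sample proportion is 151/269 = 0.56134.
SE = √(p̂(1−p̂)/n) = √(0.246238/269) = 0.030255.
For 95% confidence, z* = 1.960.
So ME = 0.0593.

ME = 0.0593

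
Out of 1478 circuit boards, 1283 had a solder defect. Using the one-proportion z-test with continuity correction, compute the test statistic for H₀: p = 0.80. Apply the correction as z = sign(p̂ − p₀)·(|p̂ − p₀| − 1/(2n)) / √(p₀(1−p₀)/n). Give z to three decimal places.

p̂ = 1283/1478 = 0.86806. p̂ − p₀ = 0.068065.
Continuity correction 1/(2n) = 1/2956 = 0.000338.
Corrected numerator: |0.068065| − 0.000338 = 0.067727.
Under H₀, SE = √(p₀(1−p₀)/n) = √(0.80·0.20/1478) = √0.000108254 = 0.010405.
z = (+)0.067727/0.010405 = 6.509.

z = 6.509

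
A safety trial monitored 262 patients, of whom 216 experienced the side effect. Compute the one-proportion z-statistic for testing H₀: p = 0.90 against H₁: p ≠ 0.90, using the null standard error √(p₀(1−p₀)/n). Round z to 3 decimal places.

z = -4.077

p̂ = 216/262 = 0.82443.
SE₀ = √(0.90·0.10/262) = 0.018534.
Test statistic: z = -0.07557/0.018534 = -4.077.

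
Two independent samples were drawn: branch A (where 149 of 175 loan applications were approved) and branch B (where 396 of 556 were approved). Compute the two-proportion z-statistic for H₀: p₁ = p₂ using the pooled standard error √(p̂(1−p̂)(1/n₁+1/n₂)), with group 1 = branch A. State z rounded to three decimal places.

p̂₁ = 149/175 = 0.85143, p̂₂ = 396/556 = 0.71223.
Pooling: p̂ = 545/731 = 0.74555.
Pooled SE = √[0.1897032·0.00751285] ≈ 0.037752.
z = (p̂₁ − p̂₂)/SE = (0.85143 − 0.71223)/0.037752 = 0.13920/0.037752 = 3.687.

z = 3.687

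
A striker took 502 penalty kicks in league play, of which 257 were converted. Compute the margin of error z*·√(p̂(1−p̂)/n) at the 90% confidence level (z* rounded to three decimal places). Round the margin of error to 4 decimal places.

ME = 0.0367

p̂ = 257/502 = 0.51195.
SE = √(p̂(1−p̂)/n) = √(0.249857/502) = 0.022310.
z* = 1.645 at the 90% level.
So ME = 0.0367.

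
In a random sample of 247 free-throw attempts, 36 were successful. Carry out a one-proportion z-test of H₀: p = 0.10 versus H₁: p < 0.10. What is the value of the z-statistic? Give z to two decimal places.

Sample proportion p̂ = 36/247 = 0.14575.
Null standard error: √(0.10·0.90/247) = √0.000364372 = 0.019089.
Test statistic: z = 0.04575/0.019089 = 2.40.

z = 2.40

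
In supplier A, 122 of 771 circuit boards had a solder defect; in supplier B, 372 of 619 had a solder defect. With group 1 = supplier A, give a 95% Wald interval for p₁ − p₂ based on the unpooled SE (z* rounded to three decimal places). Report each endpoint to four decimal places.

p̂₁ = 122/771 = 0.15824, p̂₂ = 372/619 = 0.60097; p̂₁ − p̂₂ = -0.44273.
SE = √(0.000172759 + 0.000387407) = √0.000560166 = 0.023668.
The 95% critical value is z* = 1.960. Margin of error = 0.04639.
So the interval runs from -0.4891 to -0.3963.

(-0.4891, -0.3963)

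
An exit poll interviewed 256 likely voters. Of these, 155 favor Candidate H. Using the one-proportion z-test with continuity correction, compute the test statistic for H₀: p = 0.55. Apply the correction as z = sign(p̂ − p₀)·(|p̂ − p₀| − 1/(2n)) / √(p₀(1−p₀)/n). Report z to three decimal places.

Sample proportion p̂ = 155/256 = 0.60547. p̂ − p₀ = 0.055469.
1/(2n) = 0.001953.
Corrected numerator: |0.055469| − 0.001953 = 0.053516.
Null standard error: √(0.55·0.45/256) = √0.000966797 = 0.031093.
z = +0.053516/0.031093 = 1.721.

z = 1.721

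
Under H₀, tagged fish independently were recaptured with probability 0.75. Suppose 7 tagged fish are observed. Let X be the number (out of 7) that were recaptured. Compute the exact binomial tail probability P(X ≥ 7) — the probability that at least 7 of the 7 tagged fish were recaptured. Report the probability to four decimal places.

X is binomial with n = 7 and p = 0.75.
P(X ≥ 7) = C(7,7)·0.75^7·0.25^0.
= 0.133484 = 0.1335.

P = 0.1335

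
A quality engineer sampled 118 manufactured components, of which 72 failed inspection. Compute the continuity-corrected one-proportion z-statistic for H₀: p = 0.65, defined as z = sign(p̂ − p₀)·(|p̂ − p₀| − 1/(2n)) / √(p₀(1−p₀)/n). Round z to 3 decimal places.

z = -0.811

The sample proportion is 72/118 = 0.61017. p̂ − p₀ = -0.039831.
Continuity correction 1/(2n) = 1/236 = 0.004237.
Corrected numerator: |-0.039831| − 0.004237 = 0.035594.
Null standard error: √(0.65·0.35/118) = √0.001927966 = 0.043909.
z = −0.035594/0.043909 = -0.811.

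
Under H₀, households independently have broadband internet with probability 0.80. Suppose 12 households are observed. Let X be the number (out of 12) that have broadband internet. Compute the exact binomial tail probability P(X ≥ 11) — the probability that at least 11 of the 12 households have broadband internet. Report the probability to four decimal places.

X ~ Binomial(n=12, p=0.80).
P(X ≥ 11) = C(12,11)·0.80^11·0.20^1 + C(12,12)·0.80^12·0.20^0.
= 0.206158 + 0.068719 = 0.2749.

P = 0.2749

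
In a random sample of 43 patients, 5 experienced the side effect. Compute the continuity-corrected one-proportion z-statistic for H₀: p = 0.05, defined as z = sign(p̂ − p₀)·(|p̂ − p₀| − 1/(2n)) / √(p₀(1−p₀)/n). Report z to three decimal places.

Sample proportion p̂ = 5/43 = 0.11628. p̂ − p₀ = 0.066279.
1/(2n) = 0.011628.
Corrected numerator: |0.066279| − 0.011628 = 0.054651.
SE₀ = √(0.05·0.95/43) = 0.033236.
z = (+)0.054651/0.033236 = 1.644.

z = 1.644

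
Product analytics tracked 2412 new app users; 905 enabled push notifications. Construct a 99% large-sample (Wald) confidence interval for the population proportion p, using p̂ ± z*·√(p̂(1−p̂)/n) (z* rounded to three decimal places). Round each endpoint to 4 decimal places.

With x = 905 successes in n = 2412, p̂ = 0.37521.
SE = √(p̂(1−p̂)/n) = √(0.234427/2412) = 0.009859.
z* = 2.576 at the 99% level.
Margin of error: 2.576 × 0.009859 = 0.02540.
CI: 0.37521 ± 0.02540 = (0.3498, 0.4006).

(0.3498, 0.4006)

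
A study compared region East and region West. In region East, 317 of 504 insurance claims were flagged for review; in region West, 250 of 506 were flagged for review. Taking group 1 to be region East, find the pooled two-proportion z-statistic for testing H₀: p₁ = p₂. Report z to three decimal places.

z = 4.320

Sample proportions: p̂₁ = 317/504 = 0.62897 and p̂₂ = 250/506 = 0.49407.
Pooled p̂ = (317+250)/(504+506) = 567/1010 = 0.56139.
Pooled SE = √[0.2462317·0.00396041] ≈ 0.031228.
z = 0.13490/0.031228 = 4.320.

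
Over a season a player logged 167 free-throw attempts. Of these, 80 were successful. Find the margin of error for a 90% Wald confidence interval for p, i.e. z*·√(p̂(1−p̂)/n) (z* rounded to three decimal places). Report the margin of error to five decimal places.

Sample proportion p̂ = 80/167 = 0.47904.
Standard error of p̂: √(0.249561/167) = √0.001494376 = 0.038657.
z* = 1.645 at the 90% level.
ME = 1.645·0.038657 = 0.06359.

ME = 0.06359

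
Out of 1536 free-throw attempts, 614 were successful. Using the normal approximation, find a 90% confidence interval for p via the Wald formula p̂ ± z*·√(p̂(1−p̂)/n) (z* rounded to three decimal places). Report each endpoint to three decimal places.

(0.379, 0.420)

p̂ = 614/1536 = 0.39974.
Standard error of p̂: √(0.239948/1536) = √0.000156216 = 0.012499.
z* = 1.645 at the 90% level.
Margin of error: 1.645 × 0.012499 = 0.02056.
Interval: 0.39974 ± 0.02056 → (0.379, 0.420).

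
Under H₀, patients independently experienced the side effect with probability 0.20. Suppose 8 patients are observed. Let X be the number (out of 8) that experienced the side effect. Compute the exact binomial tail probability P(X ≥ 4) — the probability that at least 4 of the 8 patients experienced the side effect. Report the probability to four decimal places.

P = 0.0563

X ~ Binomial(n=8, p=0.20).
P(X ≥ 4) = Σ_{j=4}^{8} C(8,j)·0.20^j·0.80^{8−j}.
= 0.045875 + 0.009175 + 0.001147 + 0.000082 + 0.000003 = 0.0563.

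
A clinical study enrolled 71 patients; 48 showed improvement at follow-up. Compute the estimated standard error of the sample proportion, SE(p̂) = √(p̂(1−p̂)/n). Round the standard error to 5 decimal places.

Sample proportion p̂ = 48/71 = 0.67606.
p̂(1−p̂) = 0.219003.
Dividing by n and taking the root: √0.003084549 = 0.05554.

SE = 0.05554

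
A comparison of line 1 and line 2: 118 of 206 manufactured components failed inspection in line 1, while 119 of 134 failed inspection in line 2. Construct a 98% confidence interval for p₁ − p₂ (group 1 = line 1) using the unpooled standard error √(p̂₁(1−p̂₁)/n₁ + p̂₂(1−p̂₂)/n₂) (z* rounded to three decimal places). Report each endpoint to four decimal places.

p̂₁ = 0.57282, p̂₂ = 0.88806, so the observed difference is -0.31524.
SE = √(0.001187854 + 0.000741863) = √0.001929717 = 0.043929.
For 98% confidence, z* = 2.326. Margin = 2.326·0.043929 = 0.10218.
So the interval runs from -0.4174 to -0.2131.

(-0.4174, -0.2131)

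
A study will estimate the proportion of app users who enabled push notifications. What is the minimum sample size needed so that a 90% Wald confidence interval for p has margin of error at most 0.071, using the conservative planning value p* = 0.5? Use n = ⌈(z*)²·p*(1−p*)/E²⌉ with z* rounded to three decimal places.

n = 135

For 90% confidence, z* = 1.645.
p*(1−p*) = 0.50·0.50 = 0.2500.
(z*)²·p*(1−p*)/E² = 2.706025·0.2500/0.005041 = 134.201.
⌈134.201⌉ = 135.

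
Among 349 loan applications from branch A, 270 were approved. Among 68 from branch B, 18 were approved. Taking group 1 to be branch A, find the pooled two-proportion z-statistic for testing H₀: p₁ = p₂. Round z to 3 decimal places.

p̂₁ = 270/349 = 0.77364, p̂₂ = 18/68 = 0.26471.
Pooling: p̂ = 288/417 = 0.69065.
Pooled SE = √[0.2136535·0.01757121] ≈ 0.061271.
z = (p̂₁ − p̂₂)/SE = (0.77364 − 0.26471)/0.061271 = 0.50893/0.061271 = 8.306.

z = 8.306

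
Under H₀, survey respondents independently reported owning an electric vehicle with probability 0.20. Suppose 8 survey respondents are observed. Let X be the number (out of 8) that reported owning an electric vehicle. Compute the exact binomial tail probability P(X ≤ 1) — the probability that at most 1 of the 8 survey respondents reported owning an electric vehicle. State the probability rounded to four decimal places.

X ~ Binomial(n=8, p=0.20).
P(X ≤ 1) = C(8,0)·0.20^0·0.80^8 + C(8,1)·0.20^1·0.80^7.
= 0.167772 + 0.335544 = 0.5033.

P = 0.5033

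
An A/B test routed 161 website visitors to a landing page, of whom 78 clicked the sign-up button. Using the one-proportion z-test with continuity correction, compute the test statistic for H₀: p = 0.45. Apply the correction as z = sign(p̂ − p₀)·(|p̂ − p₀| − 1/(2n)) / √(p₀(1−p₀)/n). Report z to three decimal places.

z = 0.800

p̂ = 78/161 = 0.48447. p̂ − p₀ = 0.034472.
Continuity correction 1/(2n) = 1/322 = 0.003106.
Corrected numerator: |0.034472| − 0.003106 = 0.031366.
Under H₀, SE = √(p₀(1−p₀)/n) = √(0.45·0.55/161) = √0.001537267 = 0.039208.
z = (+)0.031366/0.039208 = 0.800.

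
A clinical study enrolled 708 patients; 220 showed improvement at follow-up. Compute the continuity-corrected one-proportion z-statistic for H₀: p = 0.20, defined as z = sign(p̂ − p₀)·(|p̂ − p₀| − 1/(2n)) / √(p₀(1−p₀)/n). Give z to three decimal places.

z = 7.319

Sample proportion p̂ = 220/708 = 0.31073. p̂ − p₀ = 0.110734.
Continuity correction 1/(2n) = 1/1416 = 0.000706.
Corrected numerator: |0.110734| − 0.000706 = 0.110028.
Under H₀, SE = √(p₀(1−p₀)/n) = √(0.20·0.80/708) = √0.000225989 = 0.015033.
z = +0.110028/0.015033 = 7.319.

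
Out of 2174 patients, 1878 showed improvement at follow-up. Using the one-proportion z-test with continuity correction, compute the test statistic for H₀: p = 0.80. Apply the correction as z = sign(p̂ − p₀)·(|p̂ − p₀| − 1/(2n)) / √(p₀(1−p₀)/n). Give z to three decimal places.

Sample proportion p̂ = 1878/2174 = 0.86385. p̂ − p₀ = 0.063845.
1/(2n) = 0.000230.
Corrected numerator: |0.063845| − 0.000230 = 0.063615.
Under H₀, SE = √(p₀(1−p₀)/n) = √(0.80·0.20/2174) = √0.000073597 = 0.008579.
z = +0.063615/0.008579 = 7.415.

z = 7.415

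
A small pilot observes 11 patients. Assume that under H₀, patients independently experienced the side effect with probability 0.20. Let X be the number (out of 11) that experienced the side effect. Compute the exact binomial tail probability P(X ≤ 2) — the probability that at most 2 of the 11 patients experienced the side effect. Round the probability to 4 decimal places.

P = 0.6174

X is binomial with n = 11 and p = 0.20.
P(X ≤ 2) = C(11,0)·0.20^0·0.80^11 + C(11,1)·0.20^1·0.80^10 + C(11,2)·0.20^2·0.80^9.
= 0.085899 + 0.236223 + 0.295279 = 0.6174.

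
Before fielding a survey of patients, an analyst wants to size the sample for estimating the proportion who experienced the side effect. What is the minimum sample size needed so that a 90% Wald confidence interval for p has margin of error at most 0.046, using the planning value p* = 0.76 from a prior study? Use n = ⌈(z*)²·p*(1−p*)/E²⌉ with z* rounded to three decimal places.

The 90% critical value is z* = 1.645.
p*(1−p*) = 0.76·0.24 = 0.1824.
(z*)²·p*(1−p*)/E² = 2.706025·0.1824/0.002116 = 233.260.
⌈233.260⌉ = 234.

n = 234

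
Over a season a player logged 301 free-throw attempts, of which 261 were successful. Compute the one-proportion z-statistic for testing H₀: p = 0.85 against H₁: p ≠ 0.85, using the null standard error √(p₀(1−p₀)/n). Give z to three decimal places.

z = 0.831

With x = 261 successes in n = 301, p̂ = 0.86711.
SE₀ = √(0.85·0.15/301) = 0.020581.
Test statistic: z = 0.01711/0.020581 = 0.831.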